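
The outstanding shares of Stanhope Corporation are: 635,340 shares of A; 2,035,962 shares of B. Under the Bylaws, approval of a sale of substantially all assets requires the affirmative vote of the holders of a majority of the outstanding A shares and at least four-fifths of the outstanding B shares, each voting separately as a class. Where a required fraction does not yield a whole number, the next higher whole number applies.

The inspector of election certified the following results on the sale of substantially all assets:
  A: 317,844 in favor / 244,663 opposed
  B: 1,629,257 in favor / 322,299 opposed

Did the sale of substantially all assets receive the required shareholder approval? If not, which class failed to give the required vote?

A: a majority of 635340 is 317671; 317,671 required, 317,844 in favor — approved.
B: 4/5 of 2035962 = 1628769.60, rounded up to 1628770; 1,628,770 required, 1,629,257 in favor — approved.

Approved — every class gave the required vote.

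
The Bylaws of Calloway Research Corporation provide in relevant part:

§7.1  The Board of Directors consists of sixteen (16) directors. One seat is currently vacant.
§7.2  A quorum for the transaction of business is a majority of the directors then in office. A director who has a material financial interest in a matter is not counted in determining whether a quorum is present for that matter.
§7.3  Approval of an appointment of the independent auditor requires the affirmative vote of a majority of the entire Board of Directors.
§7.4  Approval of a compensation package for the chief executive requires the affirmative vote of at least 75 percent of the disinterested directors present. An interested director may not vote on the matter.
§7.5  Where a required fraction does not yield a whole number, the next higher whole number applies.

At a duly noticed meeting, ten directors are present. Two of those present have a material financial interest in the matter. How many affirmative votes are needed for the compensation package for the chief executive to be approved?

The compensation package for the chief executive requires three-fourths of the disinterested directors present (10 − 2 = 8).
3/4 of 8 = 6.

6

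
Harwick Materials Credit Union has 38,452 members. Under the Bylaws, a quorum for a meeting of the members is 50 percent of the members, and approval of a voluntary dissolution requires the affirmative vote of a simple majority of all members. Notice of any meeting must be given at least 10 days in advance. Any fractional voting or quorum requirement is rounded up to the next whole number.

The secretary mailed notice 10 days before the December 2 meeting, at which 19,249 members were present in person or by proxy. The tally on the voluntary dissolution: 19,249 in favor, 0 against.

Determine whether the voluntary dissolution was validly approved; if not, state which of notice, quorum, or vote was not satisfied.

Notice: 10 days given; 10 required. Satisfied.
Quorum: 50% of 38,452 = 19,226; 19,249 present. Satisfied.
Vote: requires a majority of all members (38,452); a majority of 38452 is 19227, so 19,227 needed; 19,249 in favor. Satisfied.

Valid — all requirements satisfied.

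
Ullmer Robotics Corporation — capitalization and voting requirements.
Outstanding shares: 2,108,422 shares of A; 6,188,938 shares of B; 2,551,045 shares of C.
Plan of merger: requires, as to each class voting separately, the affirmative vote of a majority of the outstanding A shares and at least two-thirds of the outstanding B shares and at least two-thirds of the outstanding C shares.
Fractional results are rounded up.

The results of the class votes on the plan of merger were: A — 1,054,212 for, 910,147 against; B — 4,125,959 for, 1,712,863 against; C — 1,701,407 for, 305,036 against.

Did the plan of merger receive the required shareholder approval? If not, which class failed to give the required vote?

Approved — every class gave the required vote.

A: a majority of 2108422 is 1054212; 1,054,212 required, 1,054,212 in favor — approved.
B: 2/3 of 6188938 = 4125958.67, rounded up to 4125959; 4,125,959 required, 4,125,959 in favor — approved.
C: 2/3 of 2551045 = 1700696.67, rounded up to 1700697; 1,700,697 required, 1,701,407 in favor — approved.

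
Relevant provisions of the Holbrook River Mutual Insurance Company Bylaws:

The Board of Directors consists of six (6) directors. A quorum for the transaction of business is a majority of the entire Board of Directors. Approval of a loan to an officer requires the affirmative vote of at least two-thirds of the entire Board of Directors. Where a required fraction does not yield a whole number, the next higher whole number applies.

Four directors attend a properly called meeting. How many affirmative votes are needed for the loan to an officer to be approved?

The loan to an officer requires two-thirds of the entire Board of Directors (6).
2/3 of 6 = 4.

4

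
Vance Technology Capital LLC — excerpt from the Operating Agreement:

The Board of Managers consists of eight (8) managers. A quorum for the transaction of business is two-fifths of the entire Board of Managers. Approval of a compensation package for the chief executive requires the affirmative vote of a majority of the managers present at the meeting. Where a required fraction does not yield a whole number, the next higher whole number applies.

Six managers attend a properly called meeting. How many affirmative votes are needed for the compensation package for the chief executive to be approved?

4

The compensation package for the chief executive requires a majority of the managers present (6).
A majority of 6 is 4.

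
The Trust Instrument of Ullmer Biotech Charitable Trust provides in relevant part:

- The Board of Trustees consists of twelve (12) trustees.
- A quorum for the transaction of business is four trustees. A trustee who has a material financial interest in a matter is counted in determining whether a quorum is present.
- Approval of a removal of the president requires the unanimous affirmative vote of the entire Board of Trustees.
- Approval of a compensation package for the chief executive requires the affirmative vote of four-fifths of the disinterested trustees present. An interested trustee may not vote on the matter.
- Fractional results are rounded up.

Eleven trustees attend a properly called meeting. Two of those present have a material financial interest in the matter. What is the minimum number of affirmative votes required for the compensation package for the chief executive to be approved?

The compensation package for the chief executive requires four-fifths of the disinterested trustees present (11 − 2 = 9).
4/5 of 9 = 7.20, rounded up to 8.

8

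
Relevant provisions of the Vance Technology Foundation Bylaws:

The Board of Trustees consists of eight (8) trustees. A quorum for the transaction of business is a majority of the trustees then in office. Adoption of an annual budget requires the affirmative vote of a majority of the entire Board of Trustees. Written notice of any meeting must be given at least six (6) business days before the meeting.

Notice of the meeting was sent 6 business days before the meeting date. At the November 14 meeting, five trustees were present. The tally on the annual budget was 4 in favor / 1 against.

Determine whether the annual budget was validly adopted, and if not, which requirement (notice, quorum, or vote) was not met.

Notice: 6 business days given; 6 required (6 ≥ 6). Satisfied.
Quorum: 5 present; quorum is 5. Satisfied.
Vote: the annual budget requires a majority of the entire Board of Trustees (8). A majority of 8 is 5, so 5 affirmative votes are needed; 4 voted in favor. Not satisfied.

Invalid — vote requirement not satisfied.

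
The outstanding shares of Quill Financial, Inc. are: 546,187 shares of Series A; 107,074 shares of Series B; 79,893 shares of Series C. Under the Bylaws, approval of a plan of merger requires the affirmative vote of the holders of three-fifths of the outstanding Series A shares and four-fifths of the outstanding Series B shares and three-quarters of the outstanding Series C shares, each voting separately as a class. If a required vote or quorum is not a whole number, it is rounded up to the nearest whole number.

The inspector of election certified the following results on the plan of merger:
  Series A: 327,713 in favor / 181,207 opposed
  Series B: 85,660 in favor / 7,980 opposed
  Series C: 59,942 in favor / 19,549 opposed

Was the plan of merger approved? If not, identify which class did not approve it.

Series A: 3/5 of 546187 = 327712.20, rounded up to 327713; 327,713 required, 327,713 in favor — approved.
Series B: 4/5 of 107074 = 85659.20, rounded up to 85660; 85,660 required, 85,660 in favor — approved.
Series C: 3/4 of 79893 = 59919.75, rounded up to 59920; 59,920 required, 59,942 in favor — approved.

Approved — every class gave the required vote.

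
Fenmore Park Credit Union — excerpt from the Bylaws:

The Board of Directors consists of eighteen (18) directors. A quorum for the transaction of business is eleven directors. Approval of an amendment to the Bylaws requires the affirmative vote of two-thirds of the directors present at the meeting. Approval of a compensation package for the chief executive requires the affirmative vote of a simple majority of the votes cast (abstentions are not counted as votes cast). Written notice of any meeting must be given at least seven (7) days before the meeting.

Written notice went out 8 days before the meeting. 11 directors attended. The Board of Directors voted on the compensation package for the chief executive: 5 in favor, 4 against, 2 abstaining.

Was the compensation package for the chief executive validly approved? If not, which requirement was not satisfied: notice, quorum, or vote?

Notice: 8 days given; 7 required (8 ≥ 7). Satisfied.
Quorum: 11 present; quorum is 11. Satisfied.
Vote: the compensation package for the chief executive requires a majority of the votes cast (11 present − 2 abstaining = 9). A majority of 9 is 5, so 5 affirmative votes are needed; 5 voted in favor. Satisfied.

Valid — all requirements satisfied.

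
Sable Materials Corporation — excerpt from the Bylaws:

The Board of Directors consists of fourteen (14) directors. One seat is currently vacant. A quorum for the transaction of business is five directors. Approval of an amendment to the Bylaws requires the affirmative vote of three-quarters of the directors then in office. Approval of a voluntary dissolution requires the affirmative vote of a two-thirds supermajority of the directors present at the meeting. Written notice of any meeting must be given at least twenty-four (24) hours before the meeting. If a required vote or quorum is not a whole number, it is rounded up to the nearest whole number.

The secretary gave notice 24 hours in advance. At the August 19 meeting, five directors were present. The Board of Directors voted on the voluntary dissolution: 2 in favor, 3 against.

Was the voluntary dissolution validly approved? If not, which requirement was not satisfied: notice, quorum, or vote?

Notice: 24 hours given; 24 required (24 ≥ 24). Satisfied.
Quorum: 5 present; quorum is 5. Satisfied.
Vote: the voluntary dissolution requires two-thirds of the directors present (5). 2/3 of 5 = 3.33, rounded up to 4, so 4 affirmative votes are needed; 2 voted in favor. Not satisfied.

Invalid — vote requirement not satisfied.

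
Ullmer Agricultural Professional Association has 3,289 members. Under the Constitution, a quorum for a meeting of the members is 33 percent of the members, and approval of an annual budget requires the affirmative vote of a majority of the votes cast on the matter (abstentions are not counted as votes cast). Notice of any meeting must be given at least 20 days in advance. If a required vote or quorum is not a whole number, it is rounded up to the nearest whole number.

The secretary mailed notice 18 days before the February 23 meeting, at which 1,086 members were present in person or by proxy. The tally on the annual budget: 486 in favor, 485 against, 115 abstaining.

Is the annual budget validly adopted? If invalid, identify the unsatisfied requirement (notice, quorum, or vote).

Invalid — notice requirement not satisfied.

Notice: 18 days given; 20 required. Not satisfied.
Quorum: 33% of 3,289 = 1,085.37, rounded up to 1,086; 1,086 present. Satisfied.
Vote: requires a majority of the votes cast (1,086 − 115 abstaining = 971); a majority of 971 is 486, so 486 needed; 486 in favor. Satisfied.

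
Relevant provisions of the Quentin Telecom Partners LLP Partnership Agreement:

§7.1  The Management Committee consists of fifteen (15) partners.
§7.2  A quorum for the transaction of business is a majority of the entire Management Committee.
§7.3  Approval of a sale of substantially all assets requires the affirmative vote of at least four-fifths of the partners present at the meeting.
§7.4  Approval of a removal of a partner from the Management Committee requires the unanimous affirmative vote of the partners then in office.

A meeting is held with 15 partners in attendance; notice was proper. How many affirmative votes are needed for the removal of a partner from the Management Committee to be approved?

15

The removal of a partner from the Management Committee requires the unanimous vote of the partners then in office (15).
Unanimous means all 15.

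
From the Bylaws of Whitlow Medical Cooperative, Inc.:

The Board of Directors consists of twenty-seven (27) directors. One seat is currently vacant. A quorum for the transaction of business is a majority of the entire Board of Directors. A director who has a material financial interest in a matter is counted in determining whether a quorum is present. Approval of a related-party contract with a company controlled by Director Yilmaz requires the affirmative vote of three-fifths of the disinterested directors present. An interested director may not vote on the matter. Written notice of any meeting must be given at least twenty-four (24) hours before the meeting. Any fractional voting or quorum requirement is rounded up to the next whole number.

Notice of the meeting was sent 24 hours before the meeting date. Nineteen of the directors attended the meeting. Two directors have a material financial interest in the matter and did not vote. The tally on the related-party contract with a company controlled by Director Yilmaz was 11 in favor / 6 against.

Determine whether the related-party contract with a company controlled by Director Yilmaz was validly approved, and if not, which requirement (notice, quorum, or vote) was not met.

Valid — all requirements satisfied.

Notice: 24 hours given; 24 required (24 ≥ 24). Satisfied.
Quorum: 19 present (interested directors count toward quorum); quorum is 14. Satisfied.
Vote: the related-party contract with a company controlled by Director Yilmaz requires three-fifths of the disinterested directors present (19 − 2 = 17). 3/5 of 17 = 10.20, rounded up to 11, so 11 affirmative votes are needed; 11 voted in favor. Satisfied.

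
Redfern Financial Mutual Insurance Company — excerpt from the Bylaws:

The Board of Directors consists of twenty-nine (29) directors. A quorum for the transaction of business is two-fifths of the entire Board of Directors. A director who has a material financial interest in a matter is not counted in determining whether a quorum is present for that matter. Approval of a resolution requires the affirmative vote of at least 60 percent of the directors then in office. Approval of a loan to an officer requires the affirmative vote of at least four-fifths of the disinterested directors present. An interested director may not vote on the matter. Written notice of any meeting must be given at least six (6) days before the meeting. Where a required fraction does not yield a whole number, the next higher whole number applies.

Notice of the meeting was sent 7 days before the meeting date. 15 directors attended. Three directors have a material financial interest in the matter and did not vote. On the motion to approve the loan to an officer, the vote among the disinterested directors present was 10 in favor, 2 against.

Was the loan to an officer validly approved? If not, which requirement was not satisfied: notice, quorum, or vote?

Notice: 7 days given; 6 required (7 ≥ 6). Satisfied.
Quorum: 15 present, but the 3 interested directors do not count, leaving 12. Quorum is 12. Satisfied.
Vote: the loan to an officer requires four-fifths of the disinterested directors present (15 − 3 = 12). 4/5 of 12 = 9.60, rounded up to 10, so 10 affirmative votes are needed; 10 voted in favor. Satisfied.

Valid — all requirements satisfied.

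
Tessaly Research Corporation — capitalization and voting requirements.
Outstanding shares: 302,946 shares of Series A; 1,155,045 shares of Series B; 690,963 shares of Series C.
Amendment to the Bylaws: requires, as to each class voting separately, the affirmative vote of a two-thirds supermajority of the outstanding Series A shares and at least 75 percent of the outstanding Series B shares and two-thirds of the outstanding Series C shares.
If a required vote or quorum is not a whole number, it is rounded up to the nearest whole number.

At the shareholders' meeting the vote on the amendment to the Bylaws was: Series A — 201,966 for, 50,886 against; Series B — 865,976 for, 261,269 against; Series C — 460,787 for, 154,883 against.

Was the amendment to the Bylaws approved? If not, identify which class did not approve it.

Not approved — the Series B shares did not give the required vote.

Series A: 2/3 of 302946 = 201964; 201,964 required, 201,966 in favor — approved.
Series B: 3/4 of 1155045 = 866283.75, rounded up to 866284; 866,284 required, 865,976 in favor — not approved.
Series C: 2/3 of 690963 = 460642; 460,642 required, 460,787 in favor — approved.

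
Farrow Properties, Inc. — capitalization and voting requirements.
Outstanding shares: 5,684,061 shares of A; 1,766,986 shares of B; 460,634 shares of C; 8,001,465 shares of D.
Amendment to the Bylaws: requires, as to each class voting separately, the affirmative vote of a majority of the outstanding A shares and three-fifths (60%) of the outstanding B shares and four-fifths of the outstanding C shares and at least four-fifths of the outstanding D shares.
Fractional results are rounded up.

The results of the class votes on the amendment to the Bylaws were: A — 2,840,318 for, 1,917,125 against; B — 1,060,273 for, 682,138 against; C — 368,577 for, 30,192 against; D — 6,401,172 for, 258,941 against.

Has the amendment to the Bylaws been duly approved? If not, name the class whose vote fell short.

A: a majority of 5684061 is 2842031; 2,842,031 required, 2,840,318 in favor — not approved.
B: 3/5 of 1766986 = 1060191.60, rounded up to 1060192; 1,060,192 required, 1,060,273 in favor — approved.
C: 4/5 of 460634 = 368507.20, rounded up to 368508; 368,508 required, 368,577 in favor — approved.
D: 4/5 of 8001465 = 6401172; 6,401,172 required, 6,401,172 in favor — approved.

Not approved — the A shares did not give the required vote.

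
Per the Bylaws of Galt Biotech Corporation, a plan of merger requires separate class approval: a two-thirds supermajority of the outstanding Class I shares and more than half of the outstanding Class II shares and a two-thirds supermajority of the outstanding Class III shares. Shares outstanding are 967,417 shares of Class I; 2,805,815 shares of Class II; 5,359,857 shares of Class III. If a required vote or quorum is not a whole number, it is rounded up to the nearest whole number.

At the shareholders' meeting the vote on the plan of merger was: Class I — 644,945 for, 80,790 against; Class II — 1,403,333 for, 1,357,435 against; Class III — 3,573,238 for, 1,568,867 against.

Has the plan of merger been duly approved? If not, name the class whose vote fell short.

Approved — every class gave the required vote.

Class I: 2/3 of 967417 = 644944.67, rounded up to 644945; 644,945 required, 644,945 in favor — approved.
Class II: a majority of 2805815 is 1402908; 1,402,908 required, 1,403,333 in favor — approved.
Class III: 2/3 of 5359857 = 3573238; 3,573,238 required, 3,573,238 in favor — approved.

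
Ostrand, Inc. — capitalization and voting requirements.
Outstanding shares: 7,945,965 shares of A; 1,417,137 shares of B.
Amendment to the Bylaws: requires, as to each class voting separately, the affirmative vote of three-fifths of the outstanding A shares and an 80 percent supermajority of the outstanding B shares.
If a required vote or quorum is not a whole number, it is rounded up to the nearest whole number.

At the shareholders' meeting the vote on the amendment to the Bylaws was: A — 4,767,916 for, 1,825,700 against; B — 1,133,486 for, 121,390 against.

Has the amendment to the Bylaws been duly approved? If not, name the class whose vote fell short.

Not approved — the B shares did not give the required vote.

A: 3/5 of 7945965 = 4767579; 4,767,579 required, 4,767,916 in favor — approved.
B: 4/5 of 1417137 = 1133709.60, rounded up to 1133710; 1,133,710 required, 1,133,486 in favor — not approved.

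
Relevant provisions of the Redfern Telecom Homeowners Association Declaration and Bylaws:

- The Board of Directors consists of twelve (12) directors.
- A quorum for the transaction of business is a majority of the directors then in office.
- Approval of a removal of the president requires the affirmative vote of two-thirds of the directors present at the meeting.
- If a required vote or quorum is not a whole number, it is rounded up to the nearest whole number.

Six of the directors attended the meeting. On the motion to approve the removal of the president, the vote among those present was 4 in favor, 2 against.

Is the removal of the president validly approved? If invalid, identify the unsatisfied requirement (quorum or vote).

Invalid — quorum requirement not satisfied.

Quorum: 6 present; quorum is 7. Not satisfied.
Vote: the removal of the president requires two-thirds of the directors present (6). 2/3 of 6 = 4, so 4 affirmative votes are needed; 4 voted in favor. Satisfied. (Moot — without a quorum no business can be validly transacted.)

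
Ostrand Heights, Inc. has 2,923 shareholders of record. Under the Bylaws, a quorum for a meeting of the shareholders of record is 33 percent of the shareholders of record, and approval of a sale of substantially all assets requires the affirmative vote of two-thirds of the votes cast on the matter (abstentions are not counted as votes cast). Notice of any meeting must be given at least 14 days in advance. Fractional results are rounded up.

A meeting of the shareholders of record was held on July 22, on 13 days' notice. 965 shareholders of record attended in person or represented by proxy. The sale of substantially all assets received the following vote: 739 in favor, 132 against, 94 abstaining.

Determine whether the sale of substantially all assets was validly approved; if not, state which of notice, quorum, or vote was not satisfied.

Invalid — notice requirement not satisfied.

Notice: 13 days given; 14 required. Not satisfied.
Quorum: 33% of 2,923 = 964.59, rounded up to 965; 965 present. Satisfied.
Vote: requires two-thirds of the votes cast (965 − 94 abstaining = 871); 2/3 of 871 = 580.67, rounded up to 581, so 581 needed; 739 in favor. Satisfied.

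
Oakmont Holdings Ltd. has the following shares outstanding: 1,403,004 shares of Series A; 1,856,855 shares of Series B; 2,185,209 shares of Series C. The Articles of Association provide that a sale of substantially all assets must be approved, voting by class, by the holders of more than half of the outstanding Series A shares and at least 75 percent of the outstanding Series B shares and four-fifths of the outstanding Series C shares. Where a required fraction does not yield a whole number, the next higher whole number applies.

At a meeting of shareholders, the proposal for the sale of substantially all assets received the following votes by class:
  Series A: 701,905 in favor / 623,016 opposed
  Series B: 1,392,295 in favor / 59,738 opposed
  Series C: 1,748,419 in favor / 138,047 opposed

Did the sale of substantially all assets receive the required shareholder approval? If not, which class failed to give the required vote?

Series A: a majority of 1403004 is 701503; 701,503 required, 701,905 in favor — approved.
Series B: 3/4 of 1856855 = 1392641.25, rounded up to 1392642; 1,392,642 required, 1,392,295 in favor — not approved.
Series C: 4/5 of 2185209 = 1748167.20, rounded up to 1748168; 1,748,168 required, 1,748,419 in favor — approved.

Not approved — the Series B shares did not give the required vote.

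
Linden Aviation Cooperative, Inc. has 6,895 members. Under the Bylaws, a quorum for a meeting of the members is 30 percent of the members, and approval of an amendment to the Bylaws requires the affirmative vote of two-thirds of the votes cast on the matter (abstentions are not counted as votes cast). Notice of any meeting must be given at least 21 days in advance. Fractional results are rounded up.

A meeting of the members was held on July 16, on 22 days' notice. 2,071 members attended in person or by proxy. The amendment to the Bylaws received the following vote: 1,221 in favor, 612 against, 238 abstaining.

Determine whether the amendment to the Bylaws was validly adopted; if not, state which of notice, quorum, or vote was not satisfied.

Notice: 22 days given; 21 required. Satisfied.
Quorum: 30% of 6,895 = 2,068.50, rounded up to 2,069; 2,071 present. Satisfied.
Vote: requires two-thirds of the votes cast (2,071 − 238 abstaining = 1,833); 2/3 of 1833 = 1222, so 1,222 needed; 1,221 in favor. Not satisfied.

Invalid — vote requirement not satisfied.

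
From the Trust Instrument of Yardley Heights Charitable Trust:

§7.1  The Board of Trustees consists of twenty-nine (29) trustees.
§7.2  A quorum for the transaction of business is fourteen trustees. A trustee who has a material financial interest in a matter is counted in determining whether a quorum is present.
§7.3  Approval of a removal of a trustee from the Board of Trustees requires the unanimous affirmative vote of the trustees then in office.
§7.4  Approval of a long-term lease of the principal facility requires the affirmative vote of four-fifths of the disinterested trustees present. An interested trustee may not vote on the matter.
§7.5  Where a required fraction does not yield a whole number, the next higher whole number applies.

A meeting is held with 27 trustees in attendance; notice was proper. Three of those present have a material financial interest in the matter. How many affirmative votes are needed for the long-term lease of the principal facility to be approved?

The long-term lease of the principal facility requires four-fifths of the disinterested trustees present (27 − 3 = 24).
4/5 of 24 = 19.20, rounded up to 20.

20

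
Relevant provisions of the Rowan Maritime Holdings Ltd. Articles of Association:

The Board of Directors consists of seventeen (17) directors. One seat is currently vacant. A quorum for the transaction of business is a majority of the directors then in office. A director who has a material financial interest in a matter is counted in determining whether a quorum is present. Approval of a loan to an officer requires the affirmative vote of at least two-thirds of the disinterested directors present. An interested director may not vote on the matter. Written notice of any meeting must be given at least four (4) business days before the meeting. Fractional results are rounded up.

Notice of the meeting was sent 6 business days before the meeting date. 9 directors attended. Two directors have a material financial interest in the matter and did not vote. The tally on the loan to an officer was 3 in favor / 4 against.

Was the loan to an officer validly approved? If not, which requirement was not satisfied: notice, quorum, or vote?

Invalid — vote requirement not satisfied.

Notice: 6 business days given; 4 required (6 ≥ 4). Satisfied.
Quorum: 9 present (interested directors count toward quorum); quorum is 9. Satisfied.
Vote: the loan to an officer requires two-thirds of the disinterested directors present (9 − 2 = 7). 2/3 of 7 = 4.67, rounded up to 5, so 5 affirmative votes are needed; 3 voted in favor. Not satisfied.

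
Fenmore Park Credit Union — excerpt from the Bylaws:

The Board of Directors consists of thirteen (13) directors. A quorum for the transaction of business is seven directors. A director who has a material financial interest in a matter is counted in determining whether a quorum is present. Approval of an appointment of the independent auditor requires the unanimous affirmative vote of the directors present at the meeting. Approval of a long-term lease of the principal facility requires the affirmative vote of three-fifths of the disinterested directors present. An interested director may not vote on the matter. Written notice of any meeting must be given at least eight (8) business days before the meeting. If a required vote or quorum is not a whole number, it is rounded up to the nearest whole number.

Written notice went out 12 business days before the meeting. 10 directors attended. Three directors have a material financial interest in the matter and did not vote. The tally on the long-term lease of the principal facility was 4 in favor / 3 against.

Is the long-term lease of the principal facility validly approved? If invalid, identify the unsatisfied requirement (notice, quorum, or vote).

Invalid — vote requirement not satisfied.

Notice: 12 business days given; 8 required (12 ≥ 8). Satisfied.
Quorum: 10 present (interested directors count toward quorum); quorum is 7. Satisfied.
Vote: the long-term lease of the principal facility requires three-fifths of the disinterested directors present (10 − 3 = 7). 3/5 of 7 = 4.20, rounded up to 5, so 5 affirmative votes are needed; 4 voted in favor. Not satisfied.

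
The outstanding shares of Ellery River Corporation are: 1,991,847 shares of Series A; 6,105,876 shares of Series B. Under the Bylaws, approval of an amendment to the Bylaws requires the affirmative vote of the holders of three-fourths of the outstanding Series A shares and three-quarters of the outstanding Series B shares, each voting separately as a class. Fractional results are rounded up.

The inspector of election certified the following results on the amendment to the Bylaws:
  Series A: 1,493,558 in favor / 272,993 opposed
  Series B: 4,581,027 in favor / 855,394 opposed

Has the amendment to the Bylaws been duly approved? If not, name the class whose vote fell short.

Series A: 3/4 of 1991847 = 1493885.25, rounded up to 1493886; 1,493,886 required, 1,493,558 in favor — not approved.
Series B: 3/4 of 6105876 = 4579407; 4,579,407 required, 4,581,027 in favor — approved.

Not approved — the Series A shares did not give the required vote.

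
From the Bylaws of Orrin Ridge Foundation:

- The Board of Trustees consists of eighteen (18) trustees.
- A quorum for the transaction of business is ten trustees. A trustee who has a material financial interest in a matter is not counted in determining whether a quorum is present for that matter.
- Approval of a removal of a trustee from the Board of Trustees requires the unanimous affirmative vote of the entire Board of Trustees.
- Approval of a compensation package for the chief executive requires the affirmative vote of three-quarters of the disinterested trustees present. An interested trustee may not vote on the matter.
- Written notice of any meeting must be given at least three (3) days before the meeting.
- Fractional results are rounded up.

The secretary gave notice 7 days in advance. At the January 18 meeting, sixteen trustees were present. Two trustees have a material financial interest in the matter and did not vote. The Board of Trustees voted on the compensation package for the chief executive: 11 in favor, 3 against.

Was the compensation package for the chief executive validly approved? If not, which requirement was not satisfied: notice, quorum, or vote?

Notice: 7 days given; 3 required (7 ≥ 3). Satisfied.
Quorum: 16 present, but the 2 interested trustees do not count, leaving 14. Quorum is 10. Satisfied.
Vote: the compensation package for the chief executive requires three-fourths of the disinterested trustees present (16 − 2 = 14). 3/4 of 14 = 10.50, rounded up to 11, so 11 affirmative votes are needed; 11 voted in favor. Satisfied.

Valid — all requirements satisfied.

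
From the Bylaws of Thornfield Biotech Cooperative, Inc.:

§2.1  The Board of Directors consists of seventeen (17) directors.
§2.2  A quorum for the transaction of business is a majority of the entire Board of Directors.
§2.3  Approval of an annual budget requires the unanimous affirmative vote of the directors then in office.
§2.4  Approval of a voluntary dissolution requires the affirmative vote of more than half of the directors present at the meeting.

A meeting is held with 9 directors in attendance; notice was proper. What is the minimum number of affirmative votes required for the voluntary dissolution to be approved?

The voluntary dissolution requires a majority of the directors present (9).
A majority of 9 is 5.

5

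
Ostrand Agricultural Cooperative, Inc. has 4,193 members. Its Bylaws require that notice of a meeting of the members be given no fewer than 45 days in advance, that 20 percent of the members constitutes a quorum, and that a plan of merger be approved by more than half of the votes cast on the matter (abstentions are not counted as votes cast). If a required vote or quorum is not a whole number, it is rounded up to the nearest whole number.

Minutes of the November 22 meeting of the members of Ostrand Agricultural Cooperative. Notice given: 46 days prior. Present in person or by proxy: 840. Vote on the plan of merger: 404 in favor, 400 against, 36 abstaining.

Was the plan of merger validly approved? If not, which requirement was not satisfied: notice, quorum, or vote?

Notice: 46 days given; 45 required. Satisfied.
Quorum: 20% of 4,193 = 838.60, rounded up to 839; 840 present. Satisfied.
Vote: requires a majority of the votes cast (840 − 36 abstaining = 804); a majority of 804 is 403, so 403 needed; 404 in favor. Satisfied.

Valid — all requirements satisfied.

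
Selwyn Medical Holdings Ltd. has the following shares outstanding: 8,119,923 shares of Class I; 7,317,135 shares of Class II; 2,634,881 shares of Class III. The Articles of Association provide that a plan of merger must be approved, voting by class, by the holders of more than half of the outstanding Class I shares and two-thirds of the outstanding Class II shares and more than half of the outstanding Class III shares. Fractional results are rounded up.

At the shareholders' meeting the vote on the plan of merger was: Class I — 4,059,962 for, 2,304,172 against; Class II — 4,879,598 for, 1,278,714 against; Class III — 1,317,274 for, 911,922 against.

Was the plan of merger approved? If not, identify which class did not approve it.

Not approved — the Class III shares did not give the required vote.

Class I: a majority of 8119923 is 4059962; 4,059,962 required, 4,059,962 in favor — approved.
Class II: 2/3 of 7317135 = 4878090; 4,878,090 required, 4,879,598 in favor — approved.
Class III: a majority of 2634881 is 1317441; 1,317,441 required, 1,317,274 in favor — not approved.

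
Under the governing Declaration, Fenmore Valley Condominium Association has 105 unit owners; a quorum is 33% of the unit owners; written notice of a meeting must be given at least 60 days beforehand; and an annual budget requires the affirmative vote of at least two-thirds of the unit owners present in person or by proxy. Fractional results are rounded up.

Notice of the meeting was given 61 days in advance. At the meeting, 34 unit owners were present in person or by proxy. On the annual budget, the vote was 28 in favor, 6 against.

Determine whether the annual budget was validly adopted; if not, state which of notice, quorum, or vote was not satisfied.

Notice: 61 days given; 60 required. Satisfied.
Quorum: 33% of 105 = 34.65, rounded up to 35; 34 present. Not satisfied.
Vote: requires two-thirds of those present (34); 2/3 of 34 = 22.67, rounded up to 23, so 23 needed; 28 in favor. Satisfied.

Invalid — quorum requirement not satisfied.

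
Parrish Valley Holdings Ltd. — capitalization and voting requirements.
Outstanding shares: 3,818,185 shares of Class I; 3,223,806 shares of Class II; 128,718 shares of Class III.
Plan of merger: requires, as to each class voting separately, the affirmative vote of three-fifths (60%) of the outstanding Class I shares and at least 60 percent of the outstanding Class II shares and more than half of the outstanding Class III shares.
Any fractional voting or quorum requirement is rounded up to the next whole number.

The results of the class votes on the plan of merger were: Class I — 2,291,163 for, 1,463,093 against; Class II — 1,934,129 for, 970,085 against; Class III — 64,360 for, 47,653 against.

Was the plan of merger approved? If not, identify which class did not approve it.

Class I: 3/5 of 3818185 = 2290911; 2,290,911 required, 2,291,163 in favor — approved.
Class II: 3/5 of 3223806 = 1934283.60, rounded up to 1934284; 1,934,284 required, 1,934,129 in favor — not approved.
Class III: a majority of 128718 is 64360; 64,360 required, 64,360 in favor — approved.

Not approved — the Class II shares did not give the required vote.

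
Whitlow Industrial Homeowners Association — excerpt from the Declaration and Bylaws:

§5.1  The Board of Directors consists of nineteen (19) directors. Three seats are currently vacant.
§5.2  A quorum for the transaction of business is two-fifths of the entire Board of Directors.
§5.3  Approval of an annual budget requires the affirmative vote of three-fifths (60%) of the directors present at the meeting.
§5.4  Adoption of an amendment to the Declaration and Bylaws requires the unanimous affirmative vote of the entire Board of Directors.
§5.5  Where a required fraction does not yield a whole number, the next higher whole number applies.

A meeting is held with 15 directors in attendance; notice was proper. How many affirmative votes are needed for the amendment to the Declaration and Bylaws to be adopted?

The amendment to the Declaration and Bylaws requires the unanimous vote of the entire Board of Directors (19).
Unanimous means all 19.
(Only 15 can vote, so the amendment to the Declaration and Bylaws cannot pass at this meeting, but the required vote is still 19.)

19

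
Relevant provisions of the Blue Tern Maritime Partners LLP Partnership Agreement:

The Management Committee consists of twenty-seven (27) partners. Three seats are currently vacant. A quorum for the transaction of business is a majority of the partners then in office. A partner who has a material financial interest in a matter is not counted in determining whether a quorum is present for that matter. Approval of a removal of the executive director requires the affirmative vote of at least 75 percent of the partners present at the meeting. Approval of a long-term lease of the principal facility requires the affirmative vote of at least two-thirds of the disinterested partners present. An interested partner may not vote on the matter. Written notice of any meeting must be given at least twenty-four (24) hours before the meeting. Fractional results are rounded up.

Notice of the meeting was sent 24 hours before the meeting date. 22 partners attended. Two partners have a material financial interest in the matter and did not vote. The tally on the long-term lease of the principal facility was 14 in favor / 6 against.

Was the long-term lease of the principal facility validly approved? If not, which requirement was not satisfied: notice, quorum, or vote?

Valid — all requirements satisfied.

Notice: 24 hours given; 24 required (24 ≥ 24). Satisfied.
Quorum: 22 present, but the 2 interested partners do not count, leaving 20. Quorum is 13. Satisfied.
Vote: the long-term lease of the principal facility requires two-thirds of the disinterested partners present (22 − 2 = 20). 2/3 of 20 = 13.33, rounded up to 14, so 14 affirmative votes are needed; 14 voted in favor. Satisfied.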